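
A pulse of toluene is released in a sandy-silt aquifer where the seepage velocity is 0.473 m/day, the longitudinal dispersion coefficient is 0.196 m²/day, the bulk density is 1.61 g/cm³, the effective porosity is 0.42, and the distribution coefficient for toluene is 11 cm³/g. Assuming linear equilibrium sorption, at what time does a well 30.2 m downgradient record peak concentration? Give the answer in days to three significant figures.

2720 days

Retardation factor R = 1 + ρ_b·K_d/n = 1 + 1.61 × 11/0.42 = 43.17.
Sorption retards both mechanisms: v_R = v/R = 0.01096 m/day, D_R = D/R = 0.004540 m²/day.
Peak time from v_R²t² + 2D_R t − x² = 0: t = (√(D_R² + v_R²x²) − D_R)/v_R².
√(D_R² + v_R²x²) = √(0.004540² + 0.01096² × 30.2²) = 0.3310; v_R² = 0.0001201.
t = (0.3310 − 0.004540)/0.0001201 = 2720 days.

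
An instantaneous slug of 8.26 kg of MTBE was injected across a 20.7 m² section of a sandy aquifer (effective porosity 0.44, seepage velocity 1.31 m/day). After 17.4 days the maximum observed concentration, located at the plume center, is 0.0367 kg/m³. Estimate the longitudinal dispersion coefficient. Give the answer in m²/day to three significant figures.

At the plume center C_max = M/(n_e·A·√(4πDt)), so D = M²/(4πt·(n_e·A·C_max)²).
n_e·A·C_max = 0.44 × 20.7 × 0.0367 = 0.3343 kg/m.
D = 8.26²/(4π × 17.4 × 0.3343²) = 2.79 m²/day.

2.79 m²/day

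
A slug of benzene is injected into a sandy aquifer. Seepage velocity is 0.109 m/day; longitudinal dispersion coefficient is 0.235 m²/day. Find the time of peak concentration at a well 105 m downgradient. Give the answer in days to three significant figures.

944 days

For the 1D instantaneous-source solution, setting ∂C/∂t = 0 at fixed x gives v²t² + 2Dt − x² = 0, so t = (√(D² + v²x²) − D)/v².
√(D² + v²x²) = √(0.235² + 0.109² × 105²) = 11.45; v² = 0.011881.
t = (11.45 − 0.235)/0.011881 = 944 days (vs. the pure-advection estimate x/v = 963 d).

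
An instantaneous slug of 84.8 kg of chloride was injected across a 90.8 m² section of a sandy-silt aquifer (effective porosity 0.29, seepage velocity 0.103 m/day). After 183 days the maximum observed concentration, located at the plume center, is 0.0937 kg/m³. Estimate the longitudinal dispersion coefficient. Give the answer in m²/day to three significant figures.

0.514 m²/day

At the plume center C_max = M/(n_e·A·√(4πDt)), so D = M²/(4πt·(n_e·A·C_max)²).
n_e·A·C_max = 0.29 × 90.8 × 0.0937 = 2.467 kg/m.
D = 84.8²/(4π × 183 × 2.467²) = 0.514 m²/day.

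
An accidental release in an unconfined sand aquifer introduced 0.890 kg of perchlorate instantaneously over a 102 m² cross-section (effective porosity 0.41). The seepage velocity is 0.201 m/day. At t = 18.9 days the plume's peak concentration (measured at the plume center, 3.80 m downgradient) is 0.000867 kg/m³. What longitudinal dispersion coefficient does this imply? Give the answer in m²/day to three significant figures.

2.54 m²/day

At the plume center C_max = M/(n_e·A·√(4πDt)), so D = M²/(4πt·(n_e·A·C_max)²).
n_e·A·C_max = 0.41 × 102 × 0.000867 = 0.03626 kg/m.
D = 0.890²/(4π × 18.9 × 0.03626²) = 2.54 m²/day.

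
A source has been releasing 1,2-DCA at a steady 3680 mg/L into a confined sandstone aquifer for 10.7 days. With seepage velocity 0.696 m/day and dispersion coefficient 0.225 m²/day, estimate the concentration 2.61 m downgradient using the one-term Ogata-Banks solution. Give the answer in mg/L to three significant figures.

For a continuous step input, C/C₀ ≈ ½·erfc((x−vt)/(2√(Dt))).
vt = 0.696 × 10.7 = 7.4472 m and 2√(Dt) = 2√(0.225 × 10.7) = 3.103 m.
Argument (x−vt)/(2√(Dt)) = (2.61 − 7.4472)/3.103 = -1.559; ½·erfc(-1.559) = 0.9863.
C = 3680 × 0.9863 = 3630 mg/L.

3630 mg/L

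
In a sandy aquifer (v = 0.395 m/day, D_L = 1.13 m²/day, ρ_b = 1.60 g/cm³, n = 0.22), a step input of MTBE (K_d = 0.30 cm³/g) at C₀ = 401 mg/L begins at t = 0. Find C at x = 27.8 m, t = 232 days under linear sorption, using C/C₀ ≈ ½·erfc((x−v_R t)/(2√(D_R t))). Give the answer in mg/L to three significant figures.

213 mg/L

Retardation factor R = 1 + ρ_b·K_d/n = 1 + 1.60 × 0.30/0.22 = 3.182.
Sorption retards both mechanisms: v_R = v/R = 0.1241 m/day, D_R = D/R = 0.3551 m²/day.
v_R·t = 0.1241 × 232 = 28.7912 m; 2√(D_R t) = 18.15 m; argument = (27.8 − 28.7912)/18.15 = -0.05461.
C = C₀ × ½·erfc(-0.05461) = 401 × 0.5308 = 213 mg/L.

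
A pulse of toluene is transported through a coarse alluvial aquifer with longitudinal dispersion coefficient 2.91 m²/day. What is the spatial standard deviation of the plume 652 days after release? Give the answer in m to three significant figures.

Dispersive spreading gives a Gaussian with σ² = 2Dt; advection only shifts the center.
σ = √(2 × 2.91 × 652) = 61.6 m.

61.6 m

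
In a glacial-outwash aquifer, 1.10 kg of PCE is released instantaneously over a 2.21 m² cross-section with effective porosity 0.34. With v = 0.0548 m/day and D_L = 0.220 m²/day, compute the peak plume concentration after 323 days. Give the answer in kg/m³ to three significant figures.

The peak of an instantaneous 1D plume sits at x = vt; there the Gaussian factor is 1 and C_max = M/(n_e·A·√(4πDt)), where n_e·A is the pore area the mass is dissolved in.
√(4πDt) = √(4π × 0.220 × 323) = 29.88 m, so C_max = 1.10/(0.34 × 2.21 × 29.88) = 0.0490 kg/m³.

0.0490 kg/m³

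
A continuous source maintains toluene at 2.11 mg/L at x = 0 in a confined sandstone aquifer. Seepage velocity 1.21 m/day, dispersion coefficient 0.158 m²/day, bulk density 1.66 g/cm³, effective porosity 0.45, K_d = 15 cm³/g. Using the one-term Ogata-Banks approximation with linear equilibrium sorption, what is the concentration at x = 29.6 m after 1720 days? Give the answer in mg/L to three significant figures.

Retardation factor R = 1 + ρ_b·K_d/n = 1 + 1.66 × 15/0.45 = 56.33.
Sorption retards both mechanisms: v_R = v/R = 0.02148 m/day, D_R = D/R = 0.002805 m²/day.
v_R·t = 0.02148 × 1720 = 36.9456 m; 2√(D_R t) = 4.393 m; argument = (29.6 − 36.9456)/4.393 = -1.672.
C = C₀ × ½·erfc(-1.672) = 2.11 × 0.9910 = 2.09 mg/L.

2.09 mg/L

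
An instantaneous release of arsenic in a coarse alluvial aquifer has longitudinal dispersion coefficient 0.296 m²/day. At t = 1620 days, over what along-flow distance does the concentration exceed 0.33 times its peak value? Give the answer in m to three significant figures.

92.2 m

The plume is Gaussian with σ = √(2Dt) = √(2 × 0.296 × 1620) = 30.97 m.
C/C_peak = exp(−Δx²/(2σ²)) = 0.33 ⇒ Δx = σ·√(−2 ln 0.33) = 30.97 × 1.489 = 46.11 m.
Width = 2Δx = 92.2 m.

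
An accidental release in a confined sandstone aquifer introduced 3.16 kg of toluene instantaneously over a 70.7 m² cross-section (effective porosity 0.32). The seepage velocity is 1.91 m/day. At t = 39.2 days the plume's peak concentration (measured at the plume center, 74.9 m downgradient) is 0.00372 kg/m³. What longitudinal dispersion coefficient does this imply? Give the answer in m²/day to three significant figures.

At the plume center C_max = M/(n_e·A·√(4πDt)), so D = M²/(4πt·(n_e·A·C_max)²).
n_e·A·C_max = 0.32 × 70.7 × 0.00372 = 0.08416 kg/m.
D = 3.16²/(4π × 39.2 × 0.08416²) = 2.86 m²/day.

2.86 m²/day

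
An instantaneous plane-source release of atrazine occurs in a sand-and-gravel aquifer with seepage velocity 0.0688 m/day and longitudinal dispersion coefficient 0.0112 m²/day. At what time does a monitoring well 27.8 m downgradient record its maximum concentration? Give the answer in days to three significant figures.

402 days

For the 1D instantaneous-source solution, setting ∂C/∂t = 0 at fixed x gives v²t² + 2Dt − x² = 0, so t = (√(D² + v²x²) − D)/v².
√(D² + v²x²) = √(0.0112² + 0.0688² × 27.8²) = 1.913; v² = 0.00473344.
t = (1.913 − 0.0112)/0.00473344 = 402 days (vs. the pure-advection estimate x/v = 404 d).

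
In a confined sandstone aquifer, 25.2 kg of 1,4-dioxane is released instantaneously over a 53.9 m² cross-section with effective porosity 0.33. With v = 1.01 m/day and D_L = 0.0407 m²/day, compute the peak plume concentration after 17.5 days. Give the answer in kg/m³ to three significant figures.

The peak of an instantaneous 1D plume sits at x = vt; there the Gaussian factor is 1 and C_max = M/(n_e·A·√(4πDt)), where n_e·A is the pore area the mass is dissolved in.
√(4πDt) = √(4π × 0.0407 × 17.5) = 2.992 m, so C_max = 25.2/(0.33 × 53.9 × 2.992) = 0.474 kg/m³.

0.474 kg/m³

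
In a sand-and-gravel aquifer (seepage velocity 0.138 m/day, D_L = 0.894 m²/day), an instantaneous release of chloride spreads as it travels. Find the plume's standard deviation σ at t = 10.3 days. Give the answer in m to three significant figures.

Dispersive spreading gives a Gaussian with σ² = 2Dt; advection only shifts the center.
σ = √(2 × 0.894 × 10.3) = 4.29 m.

4.29 m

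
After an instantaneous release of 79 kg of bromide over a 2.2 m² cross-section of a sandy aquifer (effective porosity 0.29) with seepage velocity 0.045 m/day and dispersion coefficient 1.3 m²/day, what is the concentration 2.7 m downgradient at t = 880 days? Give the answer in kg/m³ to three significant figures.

For an instantaneous plane source, C(x,t) = M/(n_e·A·√(4πDt)) · exp(−(x−vt)²/(4Dt)), with n_e·A the pore (flow) area.
Plume center vt = 0.045 × 880 = 39.6 m, so the well at 2.7 m is 36.9 m upgradient of the peak.
√(4πDt) = 119.9 m, giving peak height M/(n_e·A·√(4πDt)) = 79/(0.29 × 2.2 × 119.9) = 1.033 kg/m³.
(x−vt)²/(4Dt) = (-36.9)²/(4 × 1.3 × 880) = 0.2976; exp(−0.2976) = 0.7426.
C = 1.033 × 0.7426 = 0.767 kg/m³.

0.767 kg/m³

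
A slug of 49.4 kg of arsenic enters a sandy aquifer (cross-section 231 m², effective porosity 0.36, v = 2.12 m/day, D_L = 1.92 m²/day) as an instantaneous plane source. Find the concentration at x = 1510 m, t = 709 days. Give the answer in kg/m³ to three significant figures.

0.00450 kg/m³

For an instantaneous plane source, C(x,t) = M/(n_e·A·√(4πDt)) · exp(−(x−vt)²/(4Dt)), with n_e·A the pore (flow) area.
Plume center vt = 2.12 × 709 = 1503.08 m, so the well at 1510 m is 6.92 m downgradient of the peak.
√(4πDt) = 130.8 m, giving peak height M/(n_e·A·√(4πDt)) = 49.4/(0.36 × 231 × 130.8) = 0.004542 kg/m³.
(x−vt)²/(4Dt) = (6.92)²/(4 × 1.92 × 709) = 0.008794; exp(−0.008794) = 0.9912.
C = 0.004542 × 0.9912 = 0.00450 kg/m³.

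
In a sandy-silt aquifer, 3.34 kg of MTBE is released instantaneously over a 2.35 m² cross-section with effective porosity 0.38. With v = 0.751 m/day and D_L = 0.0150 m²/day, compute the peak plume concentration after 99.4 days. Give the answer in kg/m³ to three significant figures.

0.864 kg/m³

The peak of an instantaneous 1D plume sits at x = vt; there the Gaussian factor is 1 and C_max = M/(n_e·A·√(4πDt)), where n_e·A is the pore area the mass is dissolved in.
√(4πDt) = √(4π × 0.0150 × 99.4) = 4.329 m, so C_max = 3.34/(0.38 × 2.35 × 4.329) = 0.864 kg/m³.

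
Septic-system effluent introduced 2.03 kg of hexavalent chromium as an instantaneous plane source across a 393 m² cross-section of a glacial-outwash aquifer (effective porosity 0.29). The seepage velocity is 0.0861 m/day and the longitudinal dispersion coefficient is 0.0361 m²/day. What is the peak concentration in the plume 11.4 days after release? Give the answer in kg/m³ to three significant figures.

0.00783 kg/m³

The peak of an instantaneous 1D plume sits at x = vt; there the Gaussian factor is 1 and C_max = M/(n_e·A·√(4πDt)), where n_e·A is the pore area the mass is dissolved in.
√(4πDt) = √(4π × 0.0361 × 11.4) = 2.274 m, so C_max = 2.03/(0.29 × 393 × 2.274) = 0.00783 kg/m³.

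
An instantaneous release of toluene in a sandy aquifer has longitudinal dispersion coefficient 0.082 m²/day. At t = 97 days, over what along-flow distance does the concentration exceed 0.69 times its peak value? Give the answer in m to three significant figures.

The plume is Gaussian with σ = √(2Dt) = √(2 × 0.082 × 97) = 3.988 m.
C/C_peak = exp(−Δx²/(2σ²)) = 0.69 ⇒ Δx = σ·√(−2 ln 0.69) = 3.988 × 0.8615 = 3.436 m.
Width = 2Δx = 6.87 m.

6.87 m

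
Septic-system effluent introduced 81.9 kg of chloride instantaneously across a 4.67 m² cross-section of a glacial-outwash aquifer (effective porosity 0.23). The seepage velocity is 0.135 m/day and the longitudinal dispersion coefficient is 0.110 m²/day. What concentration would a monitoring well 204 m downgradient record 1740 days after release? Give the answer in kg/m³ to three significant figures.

For an instantaneous plane source, C(x,t) = M/(n_e·A·√(4πDt)) · exp(−(x−vt)²/(4Dt)), with n_e·A the pore (flow) area.
Plume center vt = 0.135 × 1740 = 234.9 m, so the well at 204 m is 30.9 m upgradient of the peak.
√(4πDt) = 49.04 m, giving peak height M/(n_e·A·√(4πDt)) = 81.9/(0.23 × 4.67 × 49.04) = 1.555 kg/m³.
(x−vt)²/(4Dt) = (-30.9)²/(4 × 0.110 × 1740) = 1.247; exp(−1.247) = 0.2874.
C = 1.555 × 0.2874 = 0.447 kg/m³.

0.447 kg/m³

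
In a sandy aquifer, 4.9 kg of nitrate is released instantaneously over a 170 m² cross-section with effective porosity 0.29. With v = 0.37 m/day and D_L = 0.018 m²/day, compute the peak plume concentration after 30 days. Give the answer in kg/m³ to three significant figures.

0.0382 kg/m³

The peak of an instantaneous 1D plume sits at x = vt; there the Gaussian factor is 1 and C_max = M/(n_e·A·√(4πDt)), where n_e·A is the pore area the mass is dissolved in.
√(4πDt) = √(4π × 0.018 × 30) = 2.605 m, so C_max = 4.9/(0.29 × 170 × 2.605) = 0.0382 kg/m³.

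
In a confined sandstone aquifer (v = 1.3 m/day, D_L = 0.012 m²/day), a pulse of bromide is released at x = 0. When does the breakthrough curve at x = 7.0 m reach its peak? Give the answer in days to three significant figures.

5.38 days

For the 1D instantaneous-source solution, setting ∂C/∂t = 0 at fixed x gives v²t² + 2Dt − x² = 0, so t = (√(D² + v²x²) − D)/v².
√(D² + v²x²) = √(0.012² + 1.3² × 7.0²) = 9.100; v² = 1.69.
t = (9.100 − 0.012)/1.69 = 5.38 days (vs. the pure-advection estimate x/v = 5.38 d).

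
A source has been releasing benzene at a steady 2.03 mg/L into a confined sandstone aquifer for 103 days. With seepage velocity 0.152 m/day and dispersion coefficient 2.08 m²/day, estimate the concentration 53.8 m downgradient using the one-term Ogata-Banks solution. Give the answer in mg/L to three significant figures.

For a continuous step input, C/C₀ ≈ ½·erfc((x−vt)/(2√(Dt))).
vt = 0.152 × 103 = 15.656 m and 2√(Dt) = 2√(2.08 × 103) = 29.27 m.
Argument (x−vt)/(2√(Dt)) = (53.8 − 15.656)/29.27 = 1.303; ½·erfc(1.303) = 0.03268.
C = 2.03 × 0.03268 = 0.0663 mg/L.

0.0663 mg/L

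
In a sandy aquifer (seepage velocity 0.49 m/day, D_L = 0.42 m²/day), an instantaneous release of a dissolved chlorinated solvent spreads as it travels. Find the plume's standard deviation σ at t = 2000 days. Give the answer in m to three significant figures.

41.0 m

Dispersive spreading gives a Gaussian with σ² = 2Dt; advection only shifts the center.
σ = √(2 × 0.42 × 2000) = 41.0 m.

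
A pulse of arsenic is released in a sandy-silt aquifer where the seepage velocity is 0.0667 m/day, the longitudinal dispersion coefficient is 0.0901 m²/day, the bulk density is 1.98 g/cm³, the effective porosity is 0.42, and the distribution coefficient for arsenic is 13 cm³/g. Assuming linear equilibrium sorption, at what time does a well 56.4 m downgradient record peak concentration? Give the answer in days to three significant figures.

Retardation factor R = 1 + ρ_b·K_d/n = 1 + 1.98 × 13/0.42 = 62.29.
Sorption retards both mechanisms: v_R = v/R = 0.001071 m/day, D_R = D/R = 0.001446 m²/day.
Peak time from v_R²t² + 2D_R t − x² = 0: t = (√(D_R² + v_R²x²) − D_R)/v_R².
√(D_R² + v_R²x²) = √(0.001446² + 0.001071² × 56.4²) = 0.06042; v_R² = 1.147e-06.
t = (0.06042 − 0.001446)/1.147e-06 = 51400 days.

51400 days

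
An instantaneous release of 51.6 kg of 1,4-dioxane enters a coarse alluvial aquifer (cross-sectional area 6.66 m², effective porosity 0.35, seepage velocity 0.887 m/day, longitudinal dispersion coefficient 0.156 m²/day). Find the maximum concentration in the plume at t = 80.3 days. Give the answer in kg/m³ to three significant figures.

1.76 kg/m³

The peak of an instantaneous 1D plume sits at x = vt; there the Gaussian factor is 1 and C_max = M/(n_e·A·√(4πDt)), where n_e·A is the pore area the mass is dissolved in.
√(4πDt) = √(4π × 0.156 × 80.3) = 12.55 m, so C_max = 51.6/(0.35 × 6.66 × 12.55) = 1.76 kg/m³.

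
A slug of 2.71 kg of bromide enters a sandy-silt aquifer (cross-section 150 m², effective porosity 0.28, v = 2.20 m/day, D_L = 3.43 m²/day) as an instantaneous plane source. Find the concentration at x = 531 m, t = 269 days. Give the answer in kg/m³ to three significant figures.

For an instantaneous plane source, C(x,t) = M/(n_e·A·√(4πDt)) · exp(−(x−vt)²/(4Dt)), with n_e·A the pore (flow) area.
Plume center vt = 2.20 × 269 = 591.8 m, so the well at 531 m is 60.8 m upgradient of the peak.
√(4πDt) = 107.7 m, giving peak height M/(n_e·A·√(4πDt)) = 2.71/(0.28 × 150 × 107.7) = 0.0005991 kg/m³.
(x−vt)²/(4Dt) = (-60.8)²/(4 × 3.43 × 269) = 1.002; exp(−1.002) = 0.3671.
C = 0.0005991 × 0.3671 = 0.000220 kg/m³.

0.000220 kg/m³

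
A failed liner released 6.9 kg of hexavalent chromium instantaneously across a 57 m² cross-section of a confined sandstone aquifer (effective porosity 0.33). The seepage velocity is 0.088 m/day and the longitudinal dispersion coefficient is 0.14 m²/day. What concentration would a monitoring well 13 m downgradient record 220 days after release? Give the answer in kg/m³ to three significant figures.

For an instantaneous plane source, C(x,t) = M/(n_e·A·√(4πDt)) · exp(−(x−vt)²/(4Dt)), with n_e·A the pore (flow) area.
Plume center vt = 0.088 × 220 = 19.36 m, so the well at 13 m is 6.36 m upgradient of the peak.
√(4πDt) = 19.67 m, giving peak height M/(n_e·A·√(4πDt)) = 6.9/(0.33 × 57 × 19.67) = 0.01865 kg/m³.
(x−vt)²/(4Dt) = (-6.36)²/(4 × 0.14 × 220) = 0.3283; exp(−0.3283) = 0.7201.
C = 0.01865 × 0.7201 = 0.0134 kg/m³.

0.0134 kg/m³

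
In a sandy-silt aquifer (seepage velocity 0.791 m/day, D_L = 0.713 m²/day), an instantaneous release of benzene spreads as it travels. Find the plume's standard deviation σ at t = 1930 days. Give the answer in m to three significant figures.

Dispersive spreading gives a Gaussian with σ² = 2Dt; advection only shifts the center.
σ = √(2 × 0.713 × 1930) = 52.5 m.

52.5 m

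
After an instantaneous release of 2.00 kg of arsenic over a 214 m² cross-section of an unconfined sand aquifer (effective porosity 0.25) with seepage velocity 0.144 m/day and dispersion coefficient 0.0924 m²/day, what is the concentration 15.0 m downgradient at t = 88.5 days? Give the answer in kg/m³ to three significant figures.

For an instantaneous plane source, C(x,t) = M/(n_e·A·√(4πDt)) · exp(−(x−vt)²/(4Dt)), with n_e·A the pore (flow) area.
Plume center vt = 0.144 × 88.5 = 12.744 m, so the well at 15.0 m is 2.256 m downgradient of the peak.
√(4πDt) = 10.14 m, giving peak height M/(n_e·A·√(4πDt)) = 2.00/(0.25 × 214 × 10.14) = 0.003687 kg/m³.
(x−vt)²/(4Dt) = (2.256)²/(4 × 0.0924 × 88.5) = 0.1556; exp(−0.1556) = 0.8559.
C = 0.003687 × 0.8559 = 0.00316 kg/m³.

0.00316 kg/m³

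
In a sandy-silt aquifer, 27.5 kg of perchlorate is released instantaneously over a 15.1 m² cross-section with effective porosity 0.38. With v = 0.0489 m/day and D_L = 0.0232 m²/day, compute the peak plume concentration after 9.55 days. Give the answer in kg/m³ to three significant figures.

The peak of an instantaneous 1D plume sits at x = vt; there the Gaussian factor is 1 and C_max = M/(n_e·A·√(4πDt)), where n_e·A is the pore area the mass is dissolved in.
√(4πDt) = √(4π × 0.0232 × 9.55) = 1.669 m, so C_max = 27.5/(0.38 × 15.1 × 1.669) = 2.87 kg/m³.

2.87 kg/m³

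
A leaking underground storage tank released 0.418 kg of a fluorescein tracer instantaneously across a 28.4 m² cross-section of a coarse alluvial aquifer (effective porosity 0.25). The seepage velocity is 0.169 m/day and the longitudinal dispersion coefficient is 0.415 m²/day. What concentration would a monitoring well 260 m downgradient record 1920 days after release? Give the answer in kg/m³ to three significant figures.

0.000160 kg/m³

For an instantaneous plane source, C(x,t) = M/(n_e·A·√(4πDt)) · exp(−(x−vt)²/(4Dt)), with n_e·A the pore (flow) area.
Plume center vt = 0.169 × 1920 = 324.48 m, so the well at 260 m is 64.48 m upgradient of the peak.
√(4πDt) = 100.1 m, giving peak height M/(n_e·A·√(4πDt)) = 0.418/(0.25 × 28.4 × 100.1) = 0.0005881 kg/m³.
(x−vt)²/(4Dt) = (-64.48)²/(4 × 0.415 × 1920) = 1.304; exp(−1.304) = 0.2714.
C = 0.0005881 × 0.2714 = 0.000160 kg/m³.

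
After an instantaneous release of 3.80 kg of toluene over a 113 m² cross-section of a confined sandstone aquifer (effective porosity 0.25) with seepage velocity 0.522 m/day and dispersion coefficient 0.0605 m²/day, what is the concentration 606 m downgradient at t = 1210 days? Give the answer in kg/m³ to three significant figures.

0.000471 kg/m³

For an instantaneous plane source, C(x,t) = M/(n_e·A·√(4πDt)) · exp(−(x−vt)²/(4Dt)), with n_e·A the pore (flow) area.
Plume center vt = 0.522 × 1210 = 631.62 m, so the well at 606 m is 25.62 m upgradient of the peak.
√(4πDt) = 30.33 m, giving peak height M/(n_e·A·√(4πDt)) = 3.80/(0.25 × 113 × 30.33) = 0.004435 kg/m³.
(x−vt)²/(4Dt) = (-25.62)²/(4 × 0.0605 × 1210) = 2.242; exp(−2.242) = 0.1062.
C = 0.004435 × 0.1062 = 0.000471 kg/m³.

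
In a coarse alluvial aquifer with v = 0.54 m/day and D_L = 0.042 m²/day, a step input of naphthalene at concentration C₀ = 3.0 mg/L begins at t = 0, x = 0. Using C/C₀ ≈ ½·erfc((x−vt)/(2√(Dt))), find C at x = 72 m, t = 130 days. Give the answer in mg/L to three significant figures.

For a continuous step input, C/C₀ ≈ ½·erfc((x−vt)/(2√(Dt))).
vt = 0.54 × 130 = 70.2 m and 2√(Dt) = 2√(0.042 × 130) = 4.673 m.
Argument (x−vt)/(2√(Dt)) = (72 − 70.2)/4.673 = 0.3852; ½·erfc(0.3852) = 0.2930.
C = 3.0 × 0.2930 = 0.879 mg/L.

0.879 mg/L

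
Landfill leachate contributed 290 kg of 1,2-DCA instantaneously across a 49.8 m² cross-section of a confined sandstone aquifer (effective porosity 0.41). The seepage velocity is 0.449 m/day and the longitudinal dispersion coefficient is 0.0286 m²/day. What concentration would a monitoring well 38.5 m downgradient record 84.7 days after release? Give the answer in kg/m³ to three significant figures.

For an instantaneous plane source, C(x,t) = M/(n_e·A·√(4πDt)) · exp(−(x−vt)²/(4Dt)), with n_e·A the pore (flow) area.
Plume center vt = 0.449 × 84.7 = 38.0303 m, so the well at 38.5 m is 0.4697 m downgradient of the peak.
√(4πDt) = 5.517 m, giving peak height M/(n_e·A·√(4πDt)) = 290/(0.41 × 49.8 × 5.517) = 2.574 kg/m³.
(x−vt)²/(4Dt) = (0.4697)²/(4 × 0.0286 × 84.7) = 0.02277; exp(−0.02277) = 0.9775.
C = 2.574 × 0.9775 = 2.52 kg/m³.

2.52 kg/m³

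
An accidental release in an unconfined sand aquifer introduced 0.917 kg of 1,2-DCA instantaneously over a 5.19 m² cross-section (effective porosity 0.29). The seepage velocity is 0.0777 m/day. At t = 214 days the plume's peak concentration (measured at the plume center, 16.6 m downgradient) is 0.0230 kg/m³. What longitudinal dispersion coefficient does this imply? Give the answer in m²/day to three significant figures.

0.261 m²/day

At the plume center C_max = M/(n_e·A·√(4πDt)), so D = M²/(4πt·(n_e·A·C_max)²).
n_e·A·C_max = 0.29 × 5.19 × 0.0230 = 0.03462 kg/m.
D = 0.917²/(4π × 214 × 0.03462²) = 0.261 m²/day.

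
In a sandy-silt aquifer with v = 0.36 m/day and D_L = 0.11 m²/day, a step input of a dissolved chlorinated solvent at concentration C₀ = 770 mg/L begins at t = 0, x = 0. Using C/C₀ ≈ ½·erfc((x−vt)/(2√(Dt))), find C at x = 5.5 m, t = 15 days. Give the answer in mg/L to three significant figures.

368 mg/L

For a continuous step input, C/C₀ ≈ ½·erfc((x−vt)/(2√(Dt))).
vt = 0.36 × 15 = 5.4 m and 2√(Dt) = 2√(0.11 × 15) = 2.569 m.
Argument (x−vt)/(2√(Dt)) = (5.5 − 5.4)/2.569 = 0.03893; ½·erfc(0.03893) = 0.4780.
C = 770 × 0.4780 = 368 mg/L.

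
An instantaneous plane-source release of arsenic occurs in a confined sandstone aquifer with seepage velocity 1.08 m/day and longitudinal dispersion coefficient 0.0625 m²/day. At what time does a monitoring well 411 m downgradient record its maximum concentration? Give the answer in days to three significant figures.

For the 1D instantaneous-source solution, setting ∂C/∂t = 0 at fixed x gives v²t² + 2Dt − x² = 0, so t = (√(D² + v²x²) − D)/v².
√(D² + v²x²) = √(0.0625² + 1.08² × 411²) = 443.9; v² = 1.1664.
t = (443.9 − 0.0625)/1.1664 = 381 days (vs. the pure-advection estimate x/v = 381 d).

381 days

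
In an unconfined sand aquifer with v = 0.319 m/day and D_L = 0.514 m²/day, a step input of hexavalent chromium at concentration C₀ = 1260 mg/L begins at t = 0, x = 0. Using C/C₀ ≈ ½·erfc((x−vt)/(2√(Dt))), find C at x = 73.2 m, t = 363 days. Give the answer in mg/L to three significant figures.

1240 mg/L

For a continuous step input, C/C₀ ≈ ½·erfc((x−vt)/(2√(Dt))).
vt = 0.319 × 363 = 115.797 m and 2√(Dt) = 2√(0.514 × 363) = 27.32 m.
Argument (x−vt)/(2√(Dt)) = (73.2 − 115.797)/27.32 = -1.559; ½·erfc(-1.559) = 0.9863.
C = 1260 × 0.9863 = 1240 mg/L.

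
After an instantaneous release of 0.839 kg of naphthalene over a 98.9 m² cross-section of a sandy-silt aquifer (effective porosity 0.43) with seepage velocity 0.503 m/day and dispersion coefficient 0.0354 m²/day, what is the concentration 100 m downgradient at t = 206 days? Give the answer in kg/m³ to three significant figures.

For an instantaneous plane source, C(x,t) = M/(n_e·A·√(4πDt)) · exp(−(x−vt)²/(4Dt)), with n_e·A the pore (flow) area.
Plume center vt = 0.503 × 206 = 103.618 m, so the well at 100 m is 3.618 m upgradient of the peak.
√(4πDt) = 9.573 m, giving peak height M/(n_e·A·√(4πDt)) = 0.839/(0.43 × 98.9 × 9.573) = 0.002061 kg/m³.
(x−vt)²/(4Dt) = (-3.618)²/(4 × 0.0354 × 206) = 0.4488; exp(−0.4488) = 0.6384.
C = 0.002061 × 0.6384 = 0.00132 kg/m³.

0.00132 kg/m³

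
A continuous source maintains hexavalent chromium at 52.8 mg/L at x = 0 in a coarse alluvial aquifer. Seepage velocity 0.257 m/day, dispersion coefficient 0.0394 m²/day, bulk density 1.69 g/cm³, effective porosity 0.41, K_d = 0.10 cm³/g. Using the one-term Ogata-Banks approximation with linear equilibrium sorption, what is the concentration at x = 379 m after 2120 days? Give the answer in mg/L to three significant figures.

Retardation factor R = 1 + ρ_b·K_d/n = 1 + 1.69 × 0.10/0.41 = 1.412.
Sorption retards both mechanisms: v_R = v/R = 0.1820 m/day, D_R = D/R = 0.02790 m²/day.
v_R·t = 0.1820 × 2120 = 385.84 m; 2√(D_R t) = 15.38 m; argument = (379 − 385.84)/15.38 = -0.4447.
C = C₀ × ½·erfc(-0.4447) = 52.8 × 0.7353 = 38.8 mg/L.

38.8 mg/L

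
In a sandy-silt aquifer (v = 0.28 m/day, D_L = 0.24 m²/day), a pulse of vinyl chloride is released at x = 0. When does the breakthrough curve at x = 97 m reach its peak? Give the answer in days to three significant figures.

For the 1D instantaneous-source solution, setting ∂C/∂t = 0 at fixed x gives v²t² + 2Dt − x² = 0, so t = (√(D² + v²x²) − D)/v².
√(D² + v²x²) = √(0.24² + 0.28² × 97²) = 27.16; v² = 0.0784.
t = (27.16 − 0.24)/0.0784 = 343 days (vs. the pure-advection estimate x/v = 346 d).

343 days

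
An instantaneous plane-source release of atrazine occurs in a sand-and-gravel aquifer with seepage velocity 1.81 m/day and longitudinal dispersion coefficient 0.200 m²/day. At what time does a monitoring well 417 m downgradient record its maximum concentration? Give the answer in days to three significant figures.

230 days

For the 1D instantaneous-source solution, setting ∂C/∂t = 0 at fixed x gives v²t² + 2Dt − x² = 0, so t = (√(D² + v²x²) − D)/v².
√(D² + v²x²) = √(0.200² + 1.81² × 417²) = 754.8; v² = 3.2761.
t = (754.8 − 0.200)/3.2761 = 230 days (vs. the pure-advection estimate x/v = 230 d).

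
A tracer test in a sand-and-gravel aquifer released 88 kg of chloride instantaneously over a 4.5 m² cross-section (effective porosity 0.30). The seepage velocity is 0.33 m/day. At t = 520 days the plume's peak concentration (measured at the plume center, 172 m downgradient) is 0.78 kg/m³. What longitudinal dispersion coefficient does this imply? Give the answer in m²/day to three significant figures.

At the plume center C_max = M/(n_e·A·√(4πDt)), so D = M²/(4πt·(n_e·A·C_max)²).
n_e·A·C_max = 0.30 × 4.5 × 0.78 = 1.053 kg/m.
D = 88²/(4π × 520 × 1.053²) = 1.07 m²/day.

1.07 m²/day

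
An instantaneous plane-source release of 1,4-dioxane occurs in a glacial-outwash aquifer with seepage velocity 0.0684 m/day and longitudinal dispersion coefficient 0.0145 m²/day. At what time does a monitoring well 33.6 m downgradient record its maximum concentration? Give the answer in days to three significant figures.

For the 1D instantaneous-source solution, setting ∂C/∂t = 0 at fixed x gives v²t² + 2Dt − x² = 0, so t = (√(D² + v²x²) − D)/v².
√(D² + v²x²) = √(0.0145² + 0.0684² × 33.6²) = 2.298; v² = 0.00467856.
t = (2.298 − 0.0145)/0.00467856 = 488 days (vs. the pure-advection estimate x/v = 491 d).

488 days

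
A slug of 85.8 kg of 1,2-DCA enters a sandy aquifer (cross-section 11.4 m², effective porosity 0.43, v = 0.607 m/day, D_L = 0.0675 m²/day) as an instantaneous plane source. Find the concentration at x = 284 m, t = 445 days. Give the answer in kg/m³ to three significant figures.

For an instantaneous plane source, C(x,t) = M/(n_e·A·√(4πDt)) · exp(−(x−vt)²/(4Dt)), with n_e·A the pore (flow) area.
Plume center vt = 0.607 × 445 = 270.115 m, so the well at 284 m is 13.885 m downgradient of the peak.
√(4πDt) = 19.43 m, giving peak height M/(n_e·A·√(4πDt)) = 85.8/(0.43 × 11.4 × 19.43) = 0.9008 kg/m³.
(x−vt)²/(4Dt) = (13.885)²/(4 × 0.0675 × 445) = 1.605; exp(−1.605) = 0.2009.
C = 0.9008 × 0.2009 = 0.181 kg/m³.

0.181 kg/m³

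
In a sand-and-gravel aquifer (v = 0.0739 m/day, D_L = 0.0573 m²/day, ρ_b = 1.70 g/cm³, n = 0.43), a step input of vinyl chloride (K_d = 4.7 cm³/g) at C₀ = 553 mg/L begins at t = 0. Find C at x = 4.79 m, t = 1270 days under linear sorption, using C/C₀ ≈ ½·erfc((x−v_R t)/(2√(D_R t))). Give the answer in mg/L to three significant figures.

277 mg/L

Retardation factor R = 1 + ρ_b·K_d/n = 1 + 1.70 × 4.7/0.43 = 19.58.
Sorption retards both mechanisms: v_R = v/R = 0.003774 m/day, D_R = D/R = 0.002926 m²/day.
v_R·t = 0.003774 × 1270 = 4.79298 m; 2√(D_R t) = 3.855 m; argument = (4.79 − 4.79298)/3.855 = -0.0007730.
C = C₀ × ½·erfc(-0.0007730) = 553 × 0.5004 = 277 mg/L.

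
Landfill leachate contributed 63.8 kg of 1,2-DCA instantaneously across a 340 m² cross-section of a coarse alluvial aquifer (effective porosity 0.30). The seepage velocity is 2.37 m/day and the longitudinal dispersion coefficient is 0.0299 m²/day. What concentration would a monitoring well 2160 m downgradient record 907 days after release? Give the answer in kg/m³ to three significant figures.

0.0125 kg/m³

For an instantaneous plane source, C(x,t) = M/(n_e·A·√(4πDt)) · exp(−(x−vt)²/(4Dt)), with n_e·A the pore (flow) area.
Plume center vt = 2.37 × 907 = 2149.59 m, so the well at 2160 m is 10.41 m downgradient of the peak.
√(4πDt) = 18.46 m, giving peak height M/(n_e·A·√(4πDt)) = 63.8/(0.30 × 340 × 18.46) = 0.03388 kg/m³.
(x−vt)²/(4Dt) = (10.41)²/(4 × 0.0299 × 907) = 0.9990; exp(−0.9990) = 0.3682.
C = 0.03388 × 0.3682 = 0.0125 kg/m³.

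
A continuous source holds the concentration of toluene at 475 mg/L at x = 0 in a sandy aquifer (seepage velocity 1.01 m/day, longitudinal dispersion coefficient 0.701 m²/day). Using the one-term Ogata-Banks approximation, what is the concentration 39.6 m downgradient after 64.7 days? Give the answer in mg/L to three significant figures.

For a continuous step input, C/C₀ ≈ ½·erfc((x−vt)/(2√(Dt))).
vt = 1.01 × 64.7 = 65.347 m and 2√(Dt) = 2√(0.701 × 64.7) = 13.47 m.
Argument (x−vt)/(2√(Dt)) = (39.6 − 65.347)/13.47 = -1.911; ½·erfc(-1.911) = 0.9966.
C = 475 × 0.9966 = 473 mg/L.

473 mg/L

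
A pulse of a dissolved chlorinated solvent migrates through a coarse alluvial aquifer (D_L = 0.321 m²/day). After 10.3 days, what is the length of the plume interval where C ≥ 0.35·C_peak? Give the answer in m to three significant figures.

7.45 m

The plume is Gaussian with σ = √(2Dt) = √(2 × 0.321 × 10.3) = 2.571 m.
C/C_peak = exp(−Δx²/(2σ²)) = 0.35 ⇒ Δx = σ·√(−2 ln 0.35) = 2.571 × 1.449 = 3.725 m.
Width = 2Δx = 7.45 m.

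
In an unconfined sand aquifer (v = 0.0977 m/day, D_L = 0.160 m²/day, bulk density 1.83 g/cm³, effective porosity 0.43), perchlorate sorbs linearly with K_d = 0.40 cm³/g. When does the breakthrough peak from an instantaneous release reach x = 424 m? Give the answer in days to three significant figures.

11700 days

Retardation factor R = 1 + ρ_b·K_d/n = 1 + 1.83 × 0.40/0.43 = 2.702.
Sorption retards both mechanisms: v_R = v/R = 0.03616 m/day, D_R = D/R = 0.05922 m²/day.
Peak time from v_R²t² + 2D_R t − x² = 0: t = (√(D_R² + v_R²x²) − D_R)/v_R².
√(D_R² + v_R²x²) = √(0.05922² + 0.03616² × 424²) = 15.33; v_R² = 0.001308.
t = (15.33 − 0.05922)/0.001308 = 11700 days.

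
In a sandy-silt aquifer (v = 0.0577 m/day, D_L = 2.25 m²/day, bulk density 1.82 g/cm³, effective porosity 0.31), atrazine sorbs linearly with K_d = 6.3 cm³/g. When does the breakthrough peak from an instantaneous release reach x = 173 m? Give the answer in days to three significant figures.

91100 days

Retardation factor R = 1 + ρ_b·K_d/n = 1 + 1.82 × 6.3/0.31 = 37.99.
Sorption retards both mechanisms: v_R = v/R = 0.001519 m/day, D_R = D/R = 0.05923 m²/day.
Peak time from v_R²t² + 2D_R t − x² = 0: t = (√(D_R² + v_R²x²) − D_R)/v_R².
√(D_R² + v_R²x²) = √(0.05923² + 0.001519² × 173²) = 0.2694; v_R² = 2.307e-06.
t = (0.2694 − 0.05923)/2.307e-06 = 91100 days.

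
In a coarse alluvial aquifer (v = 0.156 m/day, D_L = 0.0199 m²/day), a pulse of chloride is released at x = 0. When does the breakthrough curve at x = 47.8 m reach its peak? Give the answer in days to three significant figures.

For the 1D instantaneous-source solution, setting ∂C/∂t = 0 at fixed x gives v²t² + 2Dt − x² = 0, so t = (√(D² + v²x²) − D)/v².
√(D² + v²x²) = √(0.0199² + 0.156² × 47.8²) = 7.457; v² = 0.024336.
t = (7.457 − 0.0199)/0.024336 = 306 days (vs. the pure-advection estimate x/v = 306 d).

306 days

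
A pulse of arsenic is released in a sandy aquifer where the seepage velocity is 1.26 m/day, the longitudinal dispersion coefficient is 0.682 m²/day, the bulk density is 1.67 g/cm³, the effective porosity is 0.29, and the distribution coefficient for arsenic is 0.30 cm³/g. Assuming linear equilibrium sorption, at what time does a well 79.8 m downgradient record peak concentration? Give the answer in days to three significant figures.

172 days

Retardation factor R = 1 + ρ_b·K_d/n = 1 + 1.67 × 0.30/0.29 = 2.728.
Sorption retards both mechanisms: v_R = v/R = 0.4619 m/day, D_R = D/R = 0.2500 m²/day.
Peak time from v_R²t² + 2D_R t − x² = 0: t = (√(D_R² + v_R²x²) − D_R)/v_R².
√(D_R² + v_R²x²) = √(0.2500² + 0.4619² × 79.8²) = 36.86; v_R² = 0.2134.
t = (36.86 − 0.2500)/0.2134 = 172 days.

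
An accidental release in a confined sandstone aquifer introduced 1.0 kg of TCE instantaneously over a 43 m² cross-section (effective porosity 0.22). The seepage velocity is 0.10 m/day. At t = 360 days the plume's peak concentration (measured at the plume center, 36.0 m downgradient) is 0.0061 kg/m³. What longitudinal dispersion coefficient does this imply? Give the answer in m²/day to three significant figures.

At the plume center C_max = M/(n_e·A·√(4πDt)), so D = M²/(4πt·(n_e·A·C_max)²).
n_e·A·C_max = 0.22 × 43 × 0.0061 = 0.05771 kg/m.
D = 1.0²/(4π × 360 × 0.05771²) = 0.0664 m²/day.

0.0664 m²/day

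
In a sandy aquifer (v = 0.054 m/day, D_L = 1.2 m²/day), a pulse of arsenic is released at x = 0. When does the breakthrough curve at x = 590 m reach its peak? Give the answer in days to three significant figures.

10500 days

For the 1D instantaneous-source solution, setting ∂C/∂t = 0 at fixed x gives v²t² + 2Dt − x² = 0, so t = (√(D² + v²x²) − D)/v².
√(D² + v²x²) = √(1.2² + 0.054² × 590²) = 31.88; v² = 0.002916.
t = (31.88 − 1.2)/0.002916 = 10500 days (vs. the pure-advection estimate x/v = 10900 d).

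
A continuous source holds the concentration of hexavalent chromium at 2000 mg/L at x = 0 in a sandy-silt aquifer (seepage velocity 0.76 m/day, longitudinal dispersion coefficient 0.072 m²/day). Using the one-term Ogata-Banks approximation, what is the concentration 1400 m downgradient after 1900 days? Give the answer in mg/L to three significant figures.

For a continuous step input, C/C₀ ≈ ½·erfc((x−vt)/(2√(Dt))).
vt = 0.76 × 1900 = 1444 m and 2√(Dt) = 2√(0.072 × 1900) = 23.39 m.
Argument (x−vt)/(2√(Dt)) = (1400 − 1444)/23.39 = -1.881; ½·erfc(-1.881) = 0.9961.
C = 2000 × 0.9961 = 1990 mg/L.

1990 mg/L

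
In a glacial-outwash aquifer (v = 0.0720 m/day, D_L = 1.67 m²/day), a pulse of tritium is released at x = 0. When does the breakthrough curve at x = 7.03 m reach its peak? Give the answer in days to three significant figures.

14.5 days

For the 1D instantaneous-source solution, setting ∂C/∂t = 0 at fixed x gives v²t² + 2Dt − x² = 0, so t = (√(D² + v²x²) − D)/v².
√(D² + v²x²) = √(1.67² + 0.0720² × 7.03²) = 1.745; v² = 0.005184.
t = (1.745 − 1.67)/0.005184 = 14.5 days (vs. the pure-advection estimate x/v = 97.6 d).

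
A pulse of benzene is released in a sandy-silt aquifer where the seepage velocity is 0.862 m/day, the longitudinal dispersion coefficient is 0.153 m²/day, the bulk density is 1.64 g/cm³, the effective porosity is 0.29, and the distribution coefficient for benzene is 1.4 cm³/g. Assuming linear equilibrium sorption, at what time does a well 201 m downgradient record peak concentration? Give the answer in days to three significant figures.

Retardation factor R = 1 + ρ_b·K_d/n = 1 + 1.64 × 1.4/0.29 = 8.917.
Sorption retards both mechanisms: v_R = v/R = 0.09667 m/day, D_R = D/R = 0.01716 m²/day.
Peak time from v_R²t² + 2D_R t − x² = 0: t = (√(D_R² + v_R²x²) − D_R)/v_R².
√(D_R² + v_R²x²) = √(0.01716² + 0.09667² × 201²) = 19.43; v_R² = 0.009345.
t = (19.43 − 0.01716)/0.009345 = 2080 days.

2080 days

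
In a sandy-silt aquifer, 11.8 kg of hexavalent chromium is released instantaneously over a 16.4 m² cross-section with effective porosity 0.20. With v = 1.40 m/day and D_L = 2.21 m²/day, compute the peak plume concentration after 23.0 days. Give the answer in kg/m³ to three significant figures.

0.142 kg/m³

The peak of an instantaneous 1D plume sits at x = vt; there the Gaussian factor is 1 and C_max = M/(n_e·A·√(4πDt)), where n_e·A is the pore area the mass is dissolved in.
√(4πDt) = √(4π × 2.21 × 23.0) = 25.27 m, so C_max = 11.8/(0.20 × 16.4 × 25.27) = 0.142 kg/m³.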